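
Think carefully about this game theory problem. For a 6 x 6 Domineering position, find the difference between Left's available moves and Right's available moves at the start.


Board is 6 x 6 (rows x cols).
Left (vertical) placements: (rows-1) * cols = 5 * 6 = 30
Right (horizontal) placements: rows * (cols-1) = 6 * 5 = 30
Advantage = Left - Right = 30 - 30 = 0

0


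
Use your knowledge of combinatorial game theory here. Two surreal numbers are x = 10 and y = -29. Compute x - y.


x = 10, y = -29
x - y = 10 - -29 = 39

39


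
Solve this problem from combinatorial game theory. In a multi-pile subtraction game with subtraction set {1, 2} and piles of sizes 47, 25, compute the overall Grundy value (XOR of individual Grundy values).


Subtraction set: {1, 2}
For this subtraction set, G(n) = n mod 3 (period = max + 1 = 3).
Pile 1 (size 47): G(47) = 47 mod 3 = 2
Pile 2 (size 25): G(25) = 25 mod 3 = 1
Total Grundy value = XOR of all: 2 XOR 1 = 3

3


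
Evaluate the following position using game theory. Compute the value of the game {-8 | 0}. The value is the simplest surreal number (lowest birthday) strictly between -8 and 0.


Left options: {-8}, max = -8
Right options: {0}, min = 0
All options are numbers and max(Left) < min(Right), so by the simplicity theorem the value is the simplest (earliest-born) number strictly between -8 and 0.
Integers -7 through -1 all lie strictly between -8 and 0.
Among integers, the simplest (lowest birthday = smallest |n|; 0 is born on day 0, +-n on day n) is -1.
No non-integer in the interval can be simpler: if x is a non-integer in the interval, then floor(x) or ceil(x) also lies in the interval (the interval contains an integer), and both are proper prefixes of x's sign expansion, i.e. born earlier. So the game value is -1.
Game value = -1

-1


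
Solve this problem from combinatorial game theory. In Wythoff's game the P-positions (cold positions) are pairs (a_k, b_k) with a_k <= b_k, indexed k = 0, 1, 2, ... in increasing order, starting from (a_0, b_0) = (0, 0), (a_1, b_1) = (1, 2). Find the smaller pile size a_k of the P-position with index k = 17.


By Wythoff's theorem, a_k = floor(k * phi) and b_k = floor(k * phi^2) = a_k + k, where phi = (1 + sqrt(5))/2 is the golden ratio.
phi = (1 + sqrt(5))/2 = 1.618034
k = 17
k * phi = 17 * 1.618034 = 27.506578
a_17 = floor(k * phi) = 27

27


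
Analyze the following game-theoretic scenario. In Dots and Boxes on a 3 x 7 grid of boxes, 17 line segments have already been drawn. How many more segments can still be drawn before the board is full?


Grid: 3 x 7 boxes, i.e. 4 rows and 8 columns of dots.
Horizontal edges: (rows + 1) * cols = 4 * 7 = 28
Vertical edges: rows * (cols + 1) = 3 * 8 = 24
Total edges: 28 + 24 = 52
Edges drawn: 17
Remaining: 52 - 17 = 35

35


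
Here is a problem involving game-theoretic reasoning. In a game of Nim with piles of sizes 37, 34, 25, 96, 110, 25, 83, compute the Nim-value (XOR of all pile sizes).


We need the XOR (exclusive or) of all pile sizes.
After XOR-ing pile 1 (size 37): 0 XOR 37 = 37
After XOR-ing pile 2 (size 34): 37 XOR 34 = 7
After XOR-ing pile 3 (size 25): 7 XOR 25 = 30
After XOR-ing pile 4 (size 96): 30 XOR 96 = 126
After XOR-ing pile 5 (size 110): 126 XOR 110 = 16
After XOR-ing pile 6 (size 25): 16 XOR 25 = 9
After XOR-ing pile 7 (size 83): 9 XOR 83 = 90
The Nim-value of this position is 90.

90


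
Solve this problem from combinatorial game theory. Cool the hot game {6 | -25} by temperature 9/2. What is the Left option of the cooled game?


Original game: {6 | -25} (a switch {a | b} with a > b).
Cooling by t (for t below the temperature (a - b)/2 = 31/2) taxes each move by t: {a | b} cooled by t is {a - t | b + t}.
Cooling amount: t = 9/2
Cooled Left option: 6 - 9/2 = 3/2
Cooled Right option: -25 + 9/2 = -41/2
Cooled game: {3/2 | -41/2}
Left option = 3/2

3/2


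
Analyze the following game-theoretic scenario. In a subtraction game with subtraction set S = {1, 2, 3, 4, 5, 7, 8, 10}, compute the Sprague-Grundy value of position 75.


The subtraction set is S = {1, 2, 3, 4, 5, 7, 8, 10}.
G(k) = mex{ G(k - s) : s in S, s <= k }. We compute iteratively: G(0) = 0.
G(1) = mex({0}) = 1
G(2) = mex({0, 1}) = 2
G(3) = mex({0, 1, 2}) = 3
G(4) = mex({0, 1, 2, 3}) = 4
G(5) = mex({0, 1, 2, 3, 4}) = 5
G(6) = mex({1, 2, 3, 4, 5}) = 0
G(7) = mex({0, 2, 3, 4, 5}) = 1
G(8) = mex({0, 1, 3, 4, 5}) = 2
G(9) = mex({0, 1, 2, 4, 5}) = 3
G(10) = mex({0, 1, 2, 3, 5}) = 4
G(11) = mex({0, 1, 2, 3, 4}) = 5
G(12) = mex({1, 2, 3, 4, 5}) = 0
G(13) = mex({0, 2, 3, 4, 5}) = 1
G(14) = mex({0, 1, 3, 4, 5}) = 2
G(15) = mex({0, 1, 2, 4, 5}) = 3
Observe that G(6)..G(15) = 0, 1, 2, 3, 4, 5, 0, 1, 2, 3 repeats G(0)..G(9) = 0, 1, 2, 3, 4, 5, 0, 1, 2, 3.
For k >= max(S) = 10, G(k) is determined by the previous 10 values G(k-10)..G(k-1); a window of 10 consecutive values has recurred shifted by 6, so by induction G(k + 6) = G(k) for all k >= 0: the sequence is periodic from the start with period 6.
One period: G(0..5) = 0, 1, 2, 3, 4, 5.
75 mod 6 = 3, so G(75) = G(3) = 3.

3


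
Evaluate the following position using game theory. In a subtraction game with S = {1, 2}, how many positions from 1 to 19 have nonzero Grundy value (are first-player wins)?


Subtraction set S = {1, 2}, so G(n) = n mod 3.
G(n) = 0 when n is a multiple of 3.
Multiples of 3 in [1, 19]: 6
N-positions (nonzero Grundy) = 19 - 6 = 13

13


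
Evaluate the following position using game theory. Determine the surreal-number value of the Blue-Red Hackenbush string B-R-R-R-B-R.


Edges (from ground): B-R-R-R-B-R
By Berlekamp's sign-expansion rule, a Blue-Red Hackenbush stalk has the value of the surreal number whose sign sequence is the edge sequence with B -> + and R -> -.
Sign sequence: +---+-
Trace the sign expansion in the surreal number tree, starting from 0:
Edge 1: B (sign +) -> bounds (0, +inf), value = 1
Edge 2: R (sign -) -> bounds (0, 1), value = 1/2
Edge 3: R (sign -) -> bounds (0, 1/2), value = 1/4
Edge 4: R (sign -) -> bounds (0, 1/4), value = 1/8
Edge 5: B (sign +) -> bounds (1/8, 1/4), value = 3/16
Edge 6: R (sign -) -> bounds (1/8, 3/16), value = 5/32
Game value = 5/32

5/32


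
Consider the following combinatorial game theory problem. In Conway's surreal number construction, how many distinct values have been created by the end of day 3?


Day 0: {|} = 0 is born. Count = 1.
Day n: the number of surreal numbers born by day n is 2^(n+1) - 1.
By day 0: 2^1 - 1 = 1
By day 1: 2^2 - 1 = 3
By day 2: 2^3 - 1 = 7
By day 3: 2^4 - 1 = 15
By day 3: 15 surreal numbers.

15


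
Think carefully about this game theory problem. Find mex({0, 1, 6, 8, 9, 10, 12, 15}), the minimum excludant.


Set = {0, 1, 6, 8, 9, 10, 12, 15}
0 is in the set.
1 is in the set.
2 is NOT in the set. This is the mex.
mex = 2

2


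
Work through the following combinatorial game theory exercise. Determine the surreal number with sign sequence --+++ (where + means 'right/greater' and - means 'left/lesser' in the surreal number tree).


Sign expansion: --+++
Rule: track bounds (lo, hi), initially (-inf, +inf). On '+', the current value becomes lo and we move to the simplest number in (value, hi): value + 1 if hi = +inf, otherwise the midpoint (value + hi)/2. On '-', the current value becomes hi and we move to value - 1 if lo = -inf, otherwise the midpoint (lo + value)/2.
Start at 0.
Step 1: sign = -, move left. Bounds: (-inf, 0). Value = -1
Step 2: sign = -, move left. Bounds: (-inf, -1). Value = -2
Step 3: sign = +, move right. Bounds: (-2, -1). Value = -3/2
Step 4: sign = +, move right. Bounds: (-3/2, -1). Value = -5/4
Step 5: sign = +, move right. Bounds: (-5/4, -1). Value = -9/8
The surreal number with sign expansion --+++ is -9/8.

-9/8


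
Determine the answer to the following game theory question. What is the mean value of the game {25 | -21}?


Game = {25 | -21}, a switch {a | b} with numbers a > b.
Its thermograph has left wall a - t and right wall b + t, which meet at t = (a - b)/2, where both equal (a + b)/2. So the mast (mean value) is at (a + b)/2.
Mean = (25 + (-21))/2 = 4/2 = 2

2


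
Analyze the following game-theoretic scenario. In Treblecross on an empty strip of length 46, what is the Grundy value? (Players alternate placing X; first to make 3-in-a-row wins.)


Treblecross: place X on empty cells; 3-in-a-row wins.
Playing within two cells of an existing X lets the opponent win at once, so sensible play treats the cells i-2..i+2 around each X as dead. The player left with no safe cell loses, so this is a normal-play take-away game on strips of safe cells.
Placing X at cell i (0-indexed) of a strip of k safe cells leaves independent strips of sizes max(0, i-2) and max(0, k-i-3). Hence G(k) = mex{ G(max(0,i-2)) XOR G(max(0,k-i-3)) : 0 <= i < k }, with G(0) = 0.
G(1): splits (0,0):0^0=0 -> mex({0}) = 1
G(2): splits (0,0):0^0=0 -> mex({0}) = 1
G(3): splits (0,0):0^0=0 -> mex({0}) = 1
G(4): splits (0,1):0^1=1 (0,0):0^0=0 -> mex({0, 1}) = 2
G(5): splits (0,2):0^1=1 (0,1):0^1=1 (0,0):0^0=0 -> mex({0, 1}) = 2
G(6) = mex({1}) = 0
G(7) = mex({0, 1, 2}) = 3
G(8) = mex({0, 1, 2}) = 3
G(9) = mex({0, 2}) = 1
G(10) = mex({0, 2, 3}) = 1
G(11) = mex({0, 3}) = 1
G(12) = mex({1, 3}) = 0
G(13) = mex({0, 1, 2, 3}) = 4
G(14) = mex({0, 1, 2}) = 3
G(15) = mex({0, 1, 2}) = 3
G(16) = mex({0, 1, 2, 4}) = 3
G(17) = mex({0, 1, 3, 4}) = 2
G(18) = mex({0, 1, 3, 4}) = 2
G(19) = mex({0, 1, 3, 5}) = 2
G(20) = mex({0, 1, 2, 3, 5}) = 4
G(21) = mex({0, 1, 2, 3, 5}) = 4
G(22) = mex({1, 2, 6}) = 0
G(23) = mex({0, 1, 2, 3, 4, 6}) = 5
G(24) = mex({0, 1, 2, 3, 4}) = 5
G(25) = mex({0, 1, 3, 4, 7}) = 2
G(26) = mex({0, 1, 3, 4, 5, 7}) = 2
G(27) = mex({0, 1, 3, 5}) = 2
G(28) = mex({0, 1, 2, 5}) = 3
G(29) = mex({0, 1, 2, 4, 5, 6}) = 3
G(30) = mex({1, 2, 4, 6}) = 0
G(31) = mex({0, 1, 2, 3, 4, 6}) = 5
G(32) = mex({1, 2, 3, 4, 7}) = 0
G(33) = mex({0, 3, 7}) = 1
G(34) = mex({0, 2, 3, 5, 7}) = 1
G(35) = mex({0, 2, 3, 5, 6}) = 1
G(36) = mex({0, 1, 2, 5, 6}) = 3
G(37) = mex({0, 1, 2, 4, 5, 6}) = 3
G(38) = mex({0, 1, 2, 4}) = 3
G(39) = mex({0, 1, 2, 3, 4, 7}) = 5
G(40) = mex({0, 1, 2, 3, 4, 5, 7}) = 6
G(41) = mex({0, 1, 2, 3, 5, 7}) = 4
G(42) = mex({0, 1, 2, 3, 5, 6, 7}) = 4
G(43) = mex({0, 2, 3, 5, 6}) = 1
G(44) = mex({1, 2, 3, 4, 5, 6}) = 0
G(45) = mex({0, 1, 2, 3, 4, 6, 7}) = 5
G(46) = mex({0, 1, 2, 3, 4, 7}) = 5
Therefore G(46) = 5.

5


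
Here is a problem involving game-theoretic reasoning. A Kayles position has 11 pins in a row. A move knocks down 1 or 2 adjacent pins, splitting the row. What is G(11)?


Kayles: a move removes 1 or 2 adjacent pins from a contiguous row.
Removing pins from a row of k leaves two independent rows (a, b) with a + b = k - 1 (one pin) or a + b = k - 2 (two pins); an end removal gives a = 0.
By Sprague-Grundy, G(k) = mex{ G(a) XOR G(b) } over all these splits. G(0) = 0.
G(1): splits (0,0):0^0=0 -> mex({0}) = 1
G(2): splits (0,1):0^1=1 (0,0):0^0=0 -> mex({0, 1}) = 2
G(3): splits (0,2):0^2=2 (1,1):1^1=0 (0,1):0^1=1 -> mex({0, 1, 2}) = 3
G(4): splits (0,3):0^3=3 (1,2):1^2=3 (0,2):0^2=2 (1,1):1^1=0 -> mex({0, 2, 3}) = 1
G(5): splits (0,4):0^1=1 (1,3):1^3=2 (2,2):2^2=0 (0,3):0^3=3 (1,2):1^2=3 -> mex({0, 1, 2, 3}) = 4
G(6) = mex({0, 1, 2, 4}) = 3
G(7) = mex({0, 1, 3, 4, 5}) = 2
G(8) = mex({0, 2, 3, 5, 6}) = 1
G(9) = mex({0, 1, 2, 3, 6, 7}) = 4
G(10) = mex({0, 1, 3, 4, 5, 7}) = 2
G(11) = mex({0, 1, 2, 3, 4, 5}) = 6
Therefore G(11) = 6.

6


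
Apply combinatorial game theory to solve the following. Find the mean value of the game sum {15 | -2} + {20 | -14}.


G1 = {15 | -2}, G2 = {20 | -14}
Each is a switch {a | b} with numbers a > b; its mean value is (a + b)/2, and mean value is additive over game sums: m(G1 + G2) = m(G1) + m(G2).
Mean of G1 = (15 + (-2))/2 = 13/2 = 13/2
Mean of G2 = (20 + (-14))/2 = 6/2 = 3
Mean of G1 + G2 = 13/2 + 3 = 19/2

19/2


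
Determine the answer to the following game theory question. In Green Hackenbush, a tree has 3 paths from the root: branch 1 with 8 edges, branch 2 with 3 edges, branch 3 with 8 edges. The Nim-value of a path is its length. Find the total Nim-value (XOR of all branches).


The tree has 3 branches from the ground vertex.
In Green Hackenbush, the Nim-value of a simple path of length k is k.
Branch 1: length 8, Nim-value = 8
Branch 2: length 3, Nim-value = 3
Branch 3: length 8, Nim-value = 8
Total Nim-value = XOR of all branch values:
0 XOR 8 = 8
8 XOR 3 = 11
11 XOR 8 = 3
Nim-value of the tree = 3

3


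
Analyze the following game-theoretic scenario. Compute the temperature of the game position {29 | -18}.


The game is {29 | -18}, a switch {a | b} with numbers a > b.
Cooling {a | b} by t gives {a - t | b + t}, which stops being hot when a - t = b + t, i.e. at t = (a - b)/2. So the temperature of a switch is (a - b)/2.
Temperature = (Left option - Right option) / 2
= (29 - (-18)) / 2
= 47 / 2
= 47/2

47/2


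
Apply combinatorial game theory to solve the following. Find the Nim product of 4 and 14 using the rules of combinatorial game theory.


Nim multiplication is bilinear over XOR: (u XOR v) * w = (u*w) XOR (v*w).
So we split each operand into its bit components and XOR the pairwise Nim products.
4 = 4 (as XOR of powers of 2).
14 = 2 + 4 + 8 (as XOR of powers of 2).
Using the standard Nim-product table on single bits:
  2*2 = 3,   2*4 = 8,   2*8 = 12,
  4*4 = 6,   4*8 = 11,  8*8 = 13,
and  1*x = x (identity), k*l = l*k (commutative).
Pairwise Nim products:
  4 * 2 = 8
  4 * 4 = 6
  4 * 8 = 11
XOR them: 8 XOR 6 XOR 11 = 5.
Result: 4 * 14 = 5 (in Nim).

5


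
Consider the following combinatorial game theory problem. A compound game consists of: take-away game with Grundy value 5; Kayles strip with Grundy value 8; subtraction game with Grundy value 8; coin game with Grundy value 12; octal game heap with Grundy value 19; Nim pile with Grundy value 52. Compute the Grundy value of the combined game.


By the Sprague-Grundy theorem, the Grundy value of a sum of games is the XOR of individual Grundy values.
take-away game: Grundy value = 5. Running XOR: 0 XOR 5 = 5
Kayles strip: Grundy value = 8. Running XOR: 5 XOR 8 = 13
subtraction game: Grundy value = 8. Running XOR: 13 XOR 8 = 5
coin game: Grundy value = 12. Running XOR: 5 XOR 12 = 9
octal game heap: Grundy value = 19. Running XOR: 9 XOR 19 = 26
Nim pile: Grundy value = 52. Running XOR: 26 XOR 52 = 46
The combined Grundy value is 46.

46


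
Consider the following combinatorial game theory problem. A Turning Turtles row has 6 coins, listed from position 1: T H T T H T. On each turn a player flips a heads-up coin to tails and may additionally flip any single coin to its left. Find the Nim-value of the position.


Coins: T H T T H T
Key fact: a single head at position k behaves exactly like a Nim heap of size k (turning it to T and optionally flipping a coin at j < k corresponds to moving the heap from k to j, or to 0), and heads combine as a disjunctive sum (two heads at the same place would cancel, matching j XOR j = 0). So the Nim-value is the XOR of the 1-indexed positions of the heads.
Face-up positions (1-indexed): [2, 5]
XOR 0 with 2: 0 XOR 2 = 2
XOR 2 with 5: 2 XOR 5 = 7
Nim-value = 7

7


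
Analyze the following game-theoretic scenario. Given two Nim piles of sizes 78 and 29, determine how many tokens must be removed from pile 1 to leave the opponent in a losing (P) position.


Piles: 78 and 29
Current XOR: 78 XOR 29 = 83 (non-zero, so this is an N-position).
To make the XOR zero, we need to find a move that balances the piles.
For pile 1 (size 78): target = 78 XOR 83 = 29
We reduce pile 1 from 78 to 29.
Tokens removed: 78 - 29 = 49
Verification: 29 XOR 29 = 0

49


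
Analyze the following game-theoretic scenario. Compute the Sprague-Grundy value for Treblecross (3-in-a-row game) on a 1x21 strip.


Treblecross: place X on empty cells; 3-in-a-row wins.
Playing within two cells of an existing X lets the opponent win at once, so sensible play treats the cells i-2..i+2 around each X as dead. The player left with no safe cell loses, so this is a normal-play take-away game on strips of safe cells.
Placing X at cell i (0-indexed) of a strip of k safe cells leaves independent strips of sizes max(0, i-2) and max(0, k-i-3). Hence G(k) = mex{ G(max(0,i-2)) XOR G(max(0,k-i-3)) : 0 <= i < k }, with G(0) = 0.
G(1): splits (0,0):0^0=0 -> mex({0}) = 1
G(2): splits (0,0):0^0=0 -> mex({0}) = 1
G(3): splits (0,0):0^0=0 -> mex({0}) = 1
G(4): splits (0,1):0^1=1 (0,0):0^0=0 -> mex({0, 1}) = 2
G(5): splits (0,2):0^1=1 (0,1):0^1=1 (0,0):0^0=0 -> mex({0, 1}) = 2
G(6) = mex({1}) = 0
G(7) = mex({0, 1, 2}) = 3
G(8) = mex({0, 1, 2}) = 3
G(9) = mex({0, 2}) = 1
G(10) = mex({0, 2, 3}) = 1
G(11) = mex({0, 3}) = 1
G(12) = mex({1, 3}) = 0
G(13) = mex({0, 1, 2, 3}) = 4
G(14) = mex({0, 1, 2}) = 3
G(15) = mex({0, 1, 2}) = 3
G(16) = mex({0, 1, 2, 4}) = 3
G(17) = mex({0, 1, 3, 4}) = 2
G(18) = mex({0, 1, 3, 4}) = 2
G(19) = mex({0, 1, 3, 5}) = 2
G(20) = mex({0, 1, 2, 3, 5}) = 4
G(21) = mex({0, 1, 2, 3, 5}) = 4
Therefore G(21) = 4.

4


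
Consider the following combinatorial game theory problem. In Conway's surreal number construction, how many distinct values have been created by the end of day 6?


Day 0: {|} = 0 is born. Count = 1.
Day n: the number of surreal numbers born by day n is 2^(n+1) - 1.
By day 0: 2^1 - 1 = 1
By day 1: 2^2 - 1 = 3
By day 2: 2^3 - 1 = 7
By day 3: 2^4 - 1 = 15
By day 4: 2^5 - 1 = 31
By day 5: 2^6 - 1 = 63
By day 6: 2^7 - 1 = 127
By day 6: 127 surreal numbers.

127


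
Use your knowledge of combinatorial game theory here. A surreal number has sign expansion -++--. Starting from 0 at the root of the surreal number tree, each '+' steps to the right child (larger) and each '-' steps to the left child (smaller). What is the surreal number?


Sign expansion: -++--
Rule: track bounds (lo, hi), initially (-inf, +inf). On '+', the current value becomes lo and we move to the simplest number in (value, hi): value + 1 if hi = +inf, otherwise the midpoint (value + hi)/2. On '-', the current value becomes hi and we move to value - 1 if lo = -inf, otherwise the midpoint (lo + value)/2.
Start at 0.
Step 1: sign = -, move left. Bounds: (-inf, 0). Value = -1
Step 2: sign = +, move right. Bounds: (-1, 0). Value = -1/2
Step 3: sign = +, move right. Bounds: (-1/2, 0). Value = -1/4
Step 4: sign = -, move left. Bounds: (-1/2, -1/4). Value = -3/8
Step 5: sign = -, move left. Bounds: (-1/2, -3/8). Value = -7/16
The surreal number with sign expansion -++-- is -7/16.

-7/16


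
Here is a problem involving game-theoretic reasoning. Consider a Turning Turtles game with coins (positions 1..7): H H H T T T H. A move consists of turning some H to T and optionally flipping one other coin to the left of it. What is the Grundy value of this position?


Coins: H H H T T T H
Key fact: a single head at position k behaves exactly like a Nim heap of size k (turning it to T and optionally flipping a coin at j < k corresponds to moving the heap from k to j, or to 0), and heads combine as a disjunctive sum (two heads at the same place would cancel, matching j XOR j = 0). So the Nim-value is the XOR of the 1-indexed positions of the heads.
Face-up positions (1-indexed): [1, 2, 3, 7]
XOR 0 with 1: 0 XOR 1 = 1
XOR 1 with 2: 1 XOR 2 = 3
XOR 3 with 3: 3 XOR 3 = 0
XOR 0 with 7: 0 XOR 7 = 7
Nim-value = 7

7


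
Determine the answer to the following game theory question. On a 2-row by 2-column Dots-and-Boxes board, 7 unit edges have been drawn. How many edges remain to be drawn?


Grid: 2 x 2 boxes, i.e. 3 rows and 3 columns of dots.
Horizontal edges: (rows + 1) * cols = 3 * 2 = 6
Vertical edges: rows * (cols + 1) = 2 * 3 = 6
Total edges: 6 + 6 = 12
Edges drawn: 7
Remaining: 12 - 7 = 5

5


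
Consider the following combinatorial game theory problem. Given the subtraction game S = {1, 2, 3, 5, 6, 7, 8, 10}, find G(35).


The subtraction set is S = {1, 2, 3, 5, 6, 7, 8, 10}.
G(k) = mex{ G(k - s) : s in S, s <= k }. We compute iteratively: G(0) = 0.
G(1) = mex({0}) = 1
G(2) = mex({0, 1}) = 2
G(3) = mex({0, 1, 2}) = 3
G(4) = mex({1, 2, 3}) = 0
G(5) = mex({0, 2, 3}) = 1
G(6) = mex({0, 1, 3}) = 2
G(7) = mex({0, 1, 2}) = 3
G(8) = mex({0, 1, 2, 3}) = 4
G(9) = mex({0, 1, 2, 3, 4}) = 5
G(10) = mex({0, 1, 2, 3, 4, 5}) = 6
G(11) = mex({0, 1, 2, 3, 4, 5, 6}) = 7
G(12) = mex({0, 1, 2, 3, 5, 6, 7}) = 4
G(13) = mex({1, 2, 3, 4, 6, 7}) = 0
G(14) = mex({0, 2, 3, 4, 5, 7}) = 1
G(15) = mex({0, 1, 3, 4, 5, 6}) = 2
G(16) = mex({0, 1, 2, 4, 5, 6, 7}) = 3
G(17) = mex({1, 2, 3, 4, 5, 6, 7}) = 0
G(18) = mex({0, 2, 3, 4, 6, 7}) = 1
G(19) = mex({0, 1, 3, 4, 5, 7}) = 2
G(20) = mex({0, 1, 2, 4, 6}) = 3
G(21) = mex({0, 1, 2, 3, 7}) = 4
G(22) = mex({0, 1, 2, 3, 4}) = 5
Observe that G(13)..G(22) = 0, 1, 2, 3, 0, 1, 2, 3, 4, 5 repeats G(0)..G(9) = 0, 1, 2, 3, 0, 1, 2, 3, 4, 5.
For k >= max(S) = 10, G(k) is determined by the previous 10 values G(k-10)..G(k-1); a window of 10 consecutive values has recurred shifted by 13, so by induction G(k + 13) = G(k) for all k >= 0: the sequence is periodic from the start with period 13.
One period: G(0..12) = 0, 1, 2, 3, 0, 1, 2, 3, 4, 5, 6, 7, 4.
35 mod 13 = 9, so G(35) = G(9) = 5.

5


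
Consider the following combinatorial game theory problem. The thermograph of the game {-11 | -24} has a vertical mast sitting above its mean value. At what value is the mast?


Game = {-11 | -24}, a switch {a | b} with numbers a > b.
Its thermograph has left wall a - t and right wall b + t, which meet at t = (a - b)/2, where both equal (a + b)/2. So the mast (mean value) is at (a + b)/2.
Mean = (-11 + (-24))/2 = -35/2 = -35/2

-35/2


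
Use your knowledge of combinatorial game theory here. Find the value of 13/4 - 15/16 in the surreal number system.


x = 13/4, y = 15/16
Converting to common denominator: 16
x = 52/16, y = 15/16
x - y = 13/4 - 15/16 = 37/16

37/16


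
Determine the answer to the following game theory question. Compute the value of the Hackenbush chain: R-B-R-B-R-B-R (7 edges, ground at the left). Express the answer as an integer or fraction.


Edges (from ground): R-B-R-B-R-B-R
By Berlekamp's sign-expansion rule, a Blue-Red Hackenbush stalk has the value of the surreal number whose sign sequence is the edge sequence with B -> + and R -> -.
Sign sequence: -+-+-+-
Trace the sign expansion in the surreal number tree, starting from 0:
Edge 1: R (sign -) -> bounds (-inf, 0), value = -1
Edge 2: B (sign +) -> bounds (-1, 0), value = -1/2
Edge 3: R (sign -) -> bounds (-1, -1/2), value = -3/4
Edge 4: B (sign +) -> bounds (-3/4, -1/2), value = -5/8
Edge 5: R (sign -) -> bounds (-3/4, -5/8), value = -11/16
Edge 6: B (sign +) -> bounds (-11/16, -5/8), value = -21/32
Edge 7: R (sign -) -> bounds (-11/16, -21/32), value = -43/64
Game value = -43/64

-43/64


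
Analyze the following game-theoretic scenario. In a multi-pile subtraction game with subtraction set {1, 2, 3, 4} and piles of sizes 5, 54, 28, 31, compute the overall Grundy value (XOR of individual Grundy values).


Subtraction set: {1, 2, 3, 4}
For this subtraction set, G(n) = n mod 5 (period = max + 1 = 5).
Pile 1 (size 5): G(5) = 5 mod 5 = 0
Pile 2 (size 54): G(54) = 54 mod 5 = 4
Pile 3 (size 28): G(28) = 28 mod 5 = 3
Pile 4 (size 31): G(31) = 31 mod 5 = 1
Total Grundy value = XOR of all: 0 XOR 4 XOR 3 XOR 1 = 6

6


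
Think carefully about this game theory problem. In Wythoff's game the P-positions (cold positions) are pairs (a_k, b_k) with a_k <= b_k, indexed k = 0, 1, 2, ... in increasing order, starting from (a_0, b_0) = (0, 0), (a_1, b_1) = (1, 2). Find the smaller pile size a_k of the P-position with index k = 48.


By Wythoff's theorem, a_k = floor(k * phi) and b_k = floor(k * phi^2) = a_k + k, where phi = (1 + sqrt(5))/2 is the golden ratio.
phi = (1 + sqrt(5))/2 = 1.618034
k = 48
k * phi = 48 * 1.618034 = 77.665631
a_48 = floor(k * phi) = 77

77


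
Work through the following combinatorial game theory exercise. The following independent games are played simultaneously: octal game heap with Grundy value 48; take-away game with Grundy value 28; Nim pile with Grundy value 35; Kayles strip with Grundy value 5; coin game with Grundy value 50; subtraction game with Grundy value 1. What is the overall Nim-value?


By the Sprague-Grundy theorem, the Grundy value of a sum of games is the XOR of individual Grundy values.
octal game heap: Grundy value = 48. Running XOR: 0 XOR 48 = 48
take-away game: Grundy value = 28. Running XOR: 48 XOR 28 = 44
Nim pile: Grundy value = 35. Running XOR: 44 XOR 35 = 15
Kayles strip: Grundy value = 5. Running XOR: 15 XOR 5 = 10
coin game: Grundy value = 50. Running XOR: 10 XOR 50 = 56
subtraction game: Grundy value = 1. Running XOR: 56 XOR 1 = 57
The combined Grundy value is 57.

57


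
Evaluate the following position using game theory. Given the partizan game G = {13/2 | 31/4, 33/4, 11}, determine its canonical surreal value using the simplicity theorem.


Left options: {13/2}, max = 13/2
Right options: {31/4, 33/4, 11}, min = 31/4
All options are numbers and max(Left) < min(Right), so by the simplicity theorem the value is the simplest (earliest-born) number strictly between 13/2 and 31/4.
The only integer strictly between 13/2 and 31/4 is 7.
No non-integer in the interval can be simpler: if x is a non-integer in the interval, then floor(x) or ceil(x) also lies in the interval (the interval contains an integer), and both are proper prefixes of x's sign expansion, i.e. born earlier. So the game value is 7.
Game value = 7

7


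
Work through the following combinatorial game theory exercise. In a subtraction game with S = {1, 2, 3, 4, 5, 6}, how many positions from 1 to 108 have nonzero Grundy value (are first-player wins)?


Subtraction set S = {1, 2, 3, 4, 5, 6}, so G(n) = n mod 7.
G(n) = 0 when n is a multiple of 7.
Multiples of 7 in [1, 108]: 15
N-positions (nonzero Grundy) = 108 - 15 = 93

93


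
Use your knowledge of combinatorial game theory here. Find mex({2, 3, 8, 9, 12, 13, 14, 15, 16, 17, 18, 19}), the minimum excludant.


Set = {2, 3, 8, 9, 12, 13, 14, 15, 16, 17, 18, 19}
0 is NOT in the set. This is the mex.
mex = 0

0


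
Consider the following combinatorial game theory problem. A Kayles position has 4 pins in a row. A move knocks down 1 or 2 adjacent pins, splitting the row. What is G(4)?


Kayles: a move removes 1 or 2 adjacent pins from a contiguous row.
Removing pins from a row of k leaves two independent rows (a, b) with a + b = k - 1 (one pin) or a + b = k - 2 (two pins); an end removal gives a = 0.
By Sprague-Grundy, G(k) = mex{ G(a) XOR G(b) } over all these splits. G(0) = 0.
G(1): splits (0,0):0^0=0 -> mex({0}) = 1
G(2): splits (0,1):0^1=1 (0,0):0^0=0 -> mex({0, 1}) = 2
G(3): splits (0,2):0^2=2 (1,1):1^1=0 (0,1):0^1=1 -> mex({0, 1, 2}) = 3
G(4): splits (0,3):0^3=3 (1,2):1^2=3 (0,2):0^2=2 (1,1):1^1=0 -> mex({0, 2, 3}) = 1
Therefore G(4) = 1.

1


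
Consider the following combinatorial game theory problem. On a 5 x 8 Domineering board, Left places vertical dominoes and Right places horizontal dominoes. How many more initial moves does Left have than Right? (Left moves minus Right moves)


Board is 5 x 8 (rows x cols).
Left (vertical) placements: (rows-1) * cols = 4 * 8 = 32
Right (horizontal) placements: rows * (cols-1) = 5 * 7 = 35
Advantage = Left - Right = 32 - 35 = -3

-3


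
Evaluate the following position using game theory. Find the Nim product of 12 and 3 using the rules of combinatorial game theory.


Nim multiplication is bilinear over XOR: (u XOR v) * w = (u*w) XOR (v*w).
So we split each operand into its bit components and XOR the pairwise Nim products.
12 = 4 + 8 (as XOR of powers of 2).
3 = 1 + 2 (as XOR of powers of 2).
Using the standard Nim-product table on single bits:
  2*2 = 3,   2*4 = 8,   2*8 = 12,
  4*4 = 6,   4*8 = 11,  8*8 = 13,
and  1*x = x (identity), k*l = l*k (commutative).
Pairwise Nim products:
  4 * 1 = 4
  4 * 2 = 8
  8 * 1 = 8
  8 * 2 = 12
XOR them: 4 XOR 8 XOR 8 XOR 12 = 8.
Result: 12 * 3 = 8 (in Nim).

8


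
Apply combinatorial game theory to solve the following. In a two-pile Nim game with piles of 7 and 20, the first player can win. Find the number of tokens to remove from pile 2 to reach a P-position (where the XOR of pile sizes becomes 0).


Piles: 7 and 20
Current XOR: 7 XOR 20 = 19 (non-zero, so this is an N-position).
To make the XOR zero, we need to find a move that balances the piles.
For pile 2 (size 20): target = 20 XOR 19 = 7
We reduce pile 2 from 20 to 7.
Tokens removed: 20 - 7 = 13
Verification: 7 XOR 7 = 0

13


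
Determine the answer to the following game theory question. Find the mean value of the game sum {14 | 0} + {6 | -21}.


G1 = {14 | 0}, G2 = {6 | -21}
Each is a switch {a | b} with numbers a > b; its mean value is (a + b)/2, and mean value is additive over game sums: m(G1 + G2) = m(G1) + m(G2).
Mean of G1 = (14 + (0))/2 = 14/2 = 7
Mean of G2 = (6 + (-21))/2 = -15/2 = -15/2
Mean of G1 + G2 = 7 + -15/2 = -1/2

-1/2


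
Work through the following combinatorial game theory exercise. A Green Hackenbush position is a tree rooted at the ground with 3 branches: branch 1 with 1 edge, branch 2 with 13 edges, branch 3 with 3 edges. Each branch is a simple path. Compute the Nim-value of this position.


The tree has 3 branches from the ground vertex.
In Green Hackenbush, the Nim-value of a simple path of length k is k.
Branch 1: length 1, Nim-value = 1
Branch 2: length 13, Nim-value = 13
Branch 3: length 3, Nim-value = 3
Total Nim-value = XOR of all branch values:
0 XOR 1 = 1
1 XOR 13 = 12
12 XOR 3 = 15
Nim-value of the tree = 15

15


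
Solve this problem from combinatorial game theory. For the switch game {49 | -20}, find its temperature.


The game is {49 | -20}, a switch {a | b} with numbers a > b.
Cooling {a | b} by t gives {a - t | b + t}, which stops being hot when a - t = b + t, i.e. at t = (a - b)/2. So the temperature of a switch is (a - b)/2.
Temperature = (Left option - Right option) / 2
= (49 - (-20)) / 2
= 69 / 2
= 69/2

69/2


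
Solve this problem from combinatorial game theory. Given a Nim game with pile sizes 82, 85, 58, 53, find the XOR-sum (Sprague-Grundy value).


We need the XOR (exclusive or) of all pile sizes.
After XOR-ing pile 1 (size 82): 0 XOR 82 = 82
After XOR-ing pile 2 (size 85): 82 XOR 85 = 7
After XOR-ing pile 3 (size 58): 7 XOR 58 = 61
After XOR-ing pile 4 (size 53): 61 XOR 53 = 8
The Nim-value of this position is 8.

8


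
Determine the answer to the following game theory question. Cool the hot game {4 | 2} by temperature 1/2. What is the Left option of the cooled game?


Original game: {4 | 2} (a switch {a | b} with a > b).
Cooling by t (for t below the temperature (a - b)/2 = 1) taxes each move by t: {a | b} cooled by t is {a - t | b + t}.
Cooling amount: t = 1/2
Cooled Left option: 4 - 1/2 = 7/2
Cooled Right option: 2 + 1/2 = 5/2
Cooled game: {7/2 | 5/2}
Left option = 7/2

7/2


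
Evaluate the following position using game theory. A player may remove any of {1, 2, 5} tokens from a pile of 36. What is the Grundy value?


The subtraction set is S = {1, 2, 5}.
G(k) = mex{ G(k - s) : s in S, s <= k }. We compute iteratively: G(0) = 0.
G(1) = mex({0}) = 1
G(2) = mex({0, 1}) = 2
G(3) = mex({1, 2}) = 0
G(4) = mex({0, 2}) = 1
G(5) = mex({0, 1}) = 2
G(6) = mex({1, 2}) = 0
G(7) = mex({0, 2}) = 1
Observe that G(3)..G(7) = 0, 1, 2, 0, 1 repeats G(0)..G(4) = 0, 1, 2, 0, 1.
For k >= max(S) = 5, G(k) is determined by the previous 5 values G(k-5)..G(k-1); a window of 5 consecutive values has recurred shifted by 3, so by induction G(k + 3) = G(k) for all k >= 0: the sequence is periodic from the start with period 3.
One period: G(0..2) = 0, 1, 2.
36 mod 3 = 0, so G(36) = G(0) = 0.

0


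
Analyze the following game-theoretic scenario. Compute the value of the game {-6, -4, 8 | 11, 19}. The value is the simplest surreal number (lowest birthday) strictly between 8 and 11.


Left options: {-6, -4, 8}, max = 8
Right options: {11, 19}, min = 11
All options are numbers and max(Left) < min(Right), so by the simplicity theorem the value is the simplest (earliest-born) number strictly between 8 and 11.
Integers 9 through 10 all lie strictly between 8 and 11.
Among integers, the simplest (lowest birthday = smallest |n|; 0 is born on day 0, +-n on day n) is 9.
No non-integer in the interval can be simpler: if x is a non-integer in the interval, then floor(x) or ceil(x) also lies in the interval (the interval contains an integer), and both are proper prefixes of x's sign expansion, i.e. born earlier. So the game value is 9.
Game value = 9

9


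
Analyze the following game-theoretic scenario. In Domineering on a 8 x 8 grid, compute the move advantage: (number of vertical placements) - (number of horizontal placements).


Board is 8 x 8 (rows x cols).
Left (vertical) placements: (rows-1) * cols = 7 * 8 = 56
Right (horizontal) placements: rows * (cols-1) = 8 * 7 = 56
Advantage = Left - Right = 56 - 56 = 0

0


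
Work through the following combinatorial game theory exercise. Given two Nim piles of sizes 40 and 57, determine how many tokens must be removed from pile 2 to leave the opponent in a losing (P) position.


Piles: 40 and 57
Current XOR: 40 XOR 57 = 17 (non-zero, so this is an N-position).
To make the XOR zero, we need to find a move that balances the piles.
For pile 2 (size 57): target = 57 XOR 17 = 40
We reduce pile 2 from 57 to 40.
Tokens removed: 57 - 40 = 17
Verification: 40 XOR 40 = 0

17


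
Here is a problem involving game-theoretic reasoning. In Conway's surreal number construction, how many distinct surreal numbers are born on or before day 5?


Day 0: {|} = 0 is born. Count = 1.
Day n: the number of surreal numbers born by day n is 2^(n+1) - 1.
By day 0: 2^1 - 1 = 1
By day 1: 2^2 - 1 = 3
By day 2: 2^3 - 1 = 7
By day 3: 2^4 - 1 = 15
By day 4: 2^5 - 1 = 31
By day 5: 2^6 - 1 = 63
By day 5: 63 surreal numbers.

63


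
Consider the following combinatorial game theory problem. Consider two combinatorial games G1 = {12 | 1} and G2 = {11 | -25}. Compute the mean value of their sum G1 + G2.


G1 = {12 | 1}, G2 = {11 | -25}
Each is a switch {a | b} with numbers a > b; its mean value is (a + b)/2, and mean value is additive over game sums: m(G1 + G2) = m(G1) + m(G2).
Mean of G1 = (12 + (1))/2 = 13/2 = 13/2
Mean of G2 = (11 + (-25))/2 = -14/2 = -7
Mean of G1 + G2 = 13/2 + -7 = -1/2

-1/2


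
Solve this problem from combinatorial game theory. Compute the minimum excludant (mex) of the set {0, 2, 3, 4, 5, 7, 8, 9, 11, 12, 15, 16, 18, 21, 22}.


Set = {0, 2, 3, 4, 5, 7, 8, 9, 11, 12, 15, 16, 18, 21, 22}
0 is in the set.
1 is NOT in the set. This is the mex.
mex = 1

1


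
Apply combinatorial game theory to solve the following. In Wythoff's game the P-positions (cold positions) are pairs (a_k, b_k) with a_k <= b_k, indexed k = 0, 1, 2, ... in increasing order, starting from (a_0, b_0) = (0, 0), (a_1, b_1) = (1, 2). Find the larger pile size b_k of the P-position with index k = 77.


By Wythoff's theorem, a_k = floor(k * phi) and b_k = floor(k * phi^2) = a_k + k, where phi = (1 + sqrt(5))/2 is the golden ratio.
phi = (1 + sqrt(5))/2 = 1.618034
phi^2 = phi + 1 = 2.618034
k = 77
k * phi^2 = 77 * 2.618034 = 201.588617
b_77 = floor(k * phi^2) = 201 (check: a_77 + k = 124 + 77 = 201)

201


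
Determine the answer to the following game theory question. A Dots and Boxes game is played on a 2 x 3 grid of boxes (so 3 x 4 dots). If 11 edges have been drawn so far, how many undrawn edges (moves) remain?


Grid: 2 x 3 boxes, i.e. 3 rows and 4 columns of dots.
Horizontal edges: (rows + 1) * cols = 3 * 3 = 9
Vertical edges: rows * (cols + 1) = 2 * 4 = 8
Total edges: 9 + 8 = 17
Edges drawn: 11
Remaining: 17 - 11 = 6

6


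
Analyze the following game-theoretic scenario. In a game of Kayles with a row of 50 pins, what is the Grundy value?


Kayles: a move removes 1 or 2 adjacent pins from a contiguous row.
Removing pins from a row of k leaves two independent rows (a, b) with a + b = k - 1 (one pin) or a + b = k - 2 (two pins); an end removal gives a = 0.
By Sprague-Grundy, G(k) = mex{ G(a) XOR G(b) } over all these splits. G(0) = 0.
G(1): splits (0,0):0^0=0 -> mex({0}) = 1
G(2): splits (0,1):0^1=1 (0,0):0^0=0 -> mex({0, 1}) = 2
G(3): splits (0,2):0^2=2 (1,1):1^1=0 (0,1):0^1=1 -> mex({0, 1, 2}) = 3
G(4): splits (0,3):0^3=3 (1,2):1^2=3 (0,2):0^2=2 (1,1):1^1=0 -> mex({0, 2, 3}) = 1
G(5): splits (0,4):0^1=1 (1,3):1^3=2 (2,2):2^2=0 (0,3):0^3=3 (1,2):1^2=3 -> mex({0, 1, 2, 3}) = 4
G(6) = mex({0, 1, 2, 4}) = 3
G(7) = mex({0, 1, 3, 4, 5}) = 2
G(8) = mex({0, 2, 3, 5, 6}) = 1
G(9) = mex({0, 1, 2, 3, 6, 7}) = 4
G(10) = mex({0, 1, 3, 4, 5, 7}) = 2
G(11) = mex({0, 1, 2, 3, 4, 5}) = 6
G(12) = mex({0, 1, 2, 3, 5, 6, 7}) = 4
G(13) = mex({0, 2, 3, 4, 6, 7}) = 1
G(14) = mex({0, 1, 4, 5, 6, 7}) = 2
G(15) = mex({0, 1, 2, 3, 4, 5, 6}) = 7
G(16) = mex({0, 2, 3, 5, 6, 7}) = 1
G(17) = mex({0, 1, 2, 3, 5, 6, 7}) = 4
G(18) = mex({0, 1, 2, 4, 5, 6}) = 3
G(19) = mex({0, 1, 3, 4, 5, 7}) = 2
G(20) = mex({0, 2, 3, 4, 5, 6, 7}) = 1
G(21) = mex({0, 1, 2, 3, 5, 6, 7}) = 4
G(22) = mex({0, 1, 2, 3, 4, 5, 7}) = 6
G(23) = mex({0, 1, 2, 3, 4, 5, 6}) = 7
G(24) = mex({0, 1, 2, 3, 5, 6, 7}) = 4
G(25) = mex({0, 2, 3, 4, 6, 7}) = 1
G(26) = mex({0, 1, 3, 4, 5, 6, 7}) = 2
G(27) = mex({0, 1, 2, 3, 4, 5, 6, 7}) = 8
G(28) = mex({0, 1, 2, 3, 4, 6, 7, 8}) = 5
G(29) = mex({0, 1, 2, 3, 5, 6, 7, 8, 9}) = 4
G(30) = mex({0, 1, 2, 3, 4, 5, 6, 9, 10}) = 7
G(31) = mex({0, 1, 3, 4, 5, 7, 10, 11}) = 2
G(32) = mex({0, 2, 3, 4, 5, 6, 7, 9, 11}) = 1
G(33) = mex({0, 1, 2, 3, 4, 5, 6, 7, 9, 12}) = 8
G(34) = mex({0, 1, 2, 3, 4, 5, 7, 8, 11, 12}) = 6
G(35) = mex({0, 1, 2, 3, 4, 5, 6, 8, 9, 10, 11}) = 7
G(36) = mex({0, 1, 2, 3, 5, 6, 7, 9, 10}) = 4
G(37) = mex({0, 2, 3, 4, 6, 7, 9, 10, 11, 12}) = 1
G(38) = mex({0, 1, 3, 4, 5, 6, 7, 9, 10, 11, 12}) = 2
G(39) = mex({0, 1, 2, 4, 5, 6, 7, 9, 10, 12, 14}) = 3
G(40) = mex({0, 2, 3, 4, 6, 7, 11, 12, 14}) = 1
G(41) = mex({0, 1, 2, 3, 5, 6, 7, 9, 10, 11, 12}) = 4
G(42) = mex({0, 1, 2, 3, 4, 5, 6, 9, 10}) = 7
G(43) = mex({0, 1, 3, 4, 5, 7, 9, 10, 12, 15}) = 2
G(44) = mex({0, 2, 3, 4, 5, 6, 7, 9, 10, 12, 15}) = 1
G(45) = mex({0, 1, 2, 3, 4, 5, 6, 7, 9, 10, 12, 14}) = 8
G(46) = mex({0, 1, 3, 4, 5, 7, 8, 11, 12, 14}) = 2
G(47) = mex({0, 1, 2, 3, 4, 5, 6, 8, 9, 10, 11, 12}) = 7
G(48) = mex({0, 1, 2, 3, 5, 6, 7, 9, 10}) = 4
G(49) = mex({0, 2, 3, 4, 6, 7, 9, 10, 11, 12, 15}) = 1
G(50) = mex({0, 1, 4, 5, 6, 7, 9, 11, 12, 14, 15}) = 2
Therefore G(50) = 2.

2


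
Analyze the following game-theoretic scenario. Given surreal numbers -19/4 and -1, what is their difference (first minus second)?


x = -19/4, y = -1
Converting to common denominator: 4
x = -19/4, y = -4/4
x - y = -19/4 - -1 = -15/4

-15/4


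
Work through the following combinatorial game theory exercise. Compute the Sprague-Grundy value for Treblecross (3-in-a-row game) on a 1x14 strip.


Treblecross: place X on empty cells; 3-in-a-row wins.
Playing within two cells of an existing X lets the opponent win at once, so sensible play treats the cells i-2..i+2 around each X as dead. The player left with no safe cell loses, so this is a normal-play take-away game on strips of safe cells.
Placing X at cell i (0-indexed) of a strip of k safe cells leaves independent strips of sizes max(0, i-2) and max(0, k-i-3). Hence G(k) = mex{ G(max(0,i-2)) XOR G(max(0,k-i-3)) : 0 <= i < k }, with G(0) = 0.
G(1): splits (0,0):0^0=0 -> mex({0}) = 1
G(2): splits (0,0):0^0=0 -> mex({0}) = 1
G(3): splits (0,0):0^0=0 -> mex({0}) = 1
G(4): splits (0,1):0^1=1 (0,0):0^0=0 -> mex({0, 1}) = 2
G(5): splits (0,2):0^1=1 (0,1):0^1=1 (0,0):0^0=0 -> mex({0, 1}) = 2
G(6) = mex({1}) = 0
G(7) = mex({0, 1, 2}) = 3
G(8) = mex({0, 1, 2}) = 3
G(9) = mex({0, 2}) = 1
G(10) = mex({0, 2, 3}) = 1
G(11) = mex({0, 3}) = 1
G(12) = mex({1, 3}) = 0
G(13) = mex({0, 1, 2, 3}) = 4
G(14) = mex({0, 1, 2}) = 3
Therefore G(14) = 3.

3


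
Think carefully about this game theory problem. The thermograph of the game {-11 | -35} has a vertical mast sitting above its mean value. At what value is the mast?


Game = {-11 | -35}, a switch {a | b} with numbers a > b.
Its thermograph has left wall a - t and right wall b + t, which meet at t = (a - b)/2, where both equal (a + b)/2. So the mast (mean value) is at (a + b)/2.
Mean = (-11 + (-35))/2 = -46/2 = -23

-23


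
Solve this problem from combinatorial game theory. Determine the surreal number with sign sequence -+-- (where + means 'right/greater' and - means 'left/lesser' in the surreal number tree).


Sign expansion: -+--
Rule: track bounds (lo, hi), initially (-inf, +inf). On '+', the current value becomes lo and we move to the simplest number in (value, hi): value + 1 if hi = +inf, otherwise the midpoint (value + hi)/2. On '-', the current value becomes hi and we move to value - 1 if lo = -inf, otherwise the midpoint (lo + value)/2.
Start at 0.
Step 1: sign = -, move left. Bounds: (-inf, 0). Value = -1
Step 2: sign = +, move right. Bounds: (-1, 0). Value = -1/2
Step 3: sign = -, move left. Bounds: (-1, -1/2). Value = -3/4
Step 4: sign = -, move left. Bounds: (-1, -3/4). Value = -7/8
The surreal number with sign expansion -+-- is -7/8.

-7/8
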